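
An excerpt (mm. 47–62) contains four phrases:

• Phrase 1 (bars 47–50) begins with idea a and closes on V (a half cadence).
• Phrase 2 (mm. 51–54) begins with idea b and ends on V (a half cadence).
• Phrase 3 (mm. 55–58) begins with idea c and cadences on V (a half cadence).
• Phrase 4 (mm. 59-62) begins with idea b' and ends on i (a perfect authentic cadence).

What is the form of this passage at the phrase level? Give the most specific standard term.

contrasting double period

Four phrases in two halves: the first half (measures 47-54) ends with a half cadence, the second (measures 55-62) with a perfect authentic cadence — a large antecedent–consequent pair, i.e. a double period.
Phrase 3 begins with different material from phrase 1, making it contrasting.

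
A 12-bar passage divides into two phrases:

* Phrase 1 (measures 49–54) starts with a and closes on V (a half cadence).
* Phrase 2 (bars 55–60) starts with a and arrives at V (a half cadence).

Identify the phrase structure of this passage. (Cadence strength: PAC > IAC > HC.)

Both phrases have the same opening (a) and the same cadence (half cadence): the second is a restatement, not a consequent, so this is a repeated phrase rather than a period.

repeated phrase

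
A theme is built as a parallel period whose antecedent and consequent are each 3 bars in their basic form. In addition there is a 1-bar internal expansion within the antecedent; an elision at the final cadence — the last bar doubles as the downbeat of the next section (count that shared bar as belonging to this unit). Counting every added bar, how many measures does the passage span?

Basic parallel period: 3 + 3 = 6 bars.
6 (basic form) + 1 (internal expansion) = 7.
The elision shares a bar with the next section but does not change this unit's count.

7 measures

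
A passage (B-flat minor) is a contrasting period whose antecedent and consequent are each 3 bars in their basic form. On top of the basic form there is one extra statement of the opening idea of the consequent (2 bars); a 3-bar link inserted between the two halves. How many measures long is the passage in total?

11 measures

Basic contrasting period: 3 + 3 = 6 bars.
6 (basic form) + 2 (extra statement) + 3 (link) = 11.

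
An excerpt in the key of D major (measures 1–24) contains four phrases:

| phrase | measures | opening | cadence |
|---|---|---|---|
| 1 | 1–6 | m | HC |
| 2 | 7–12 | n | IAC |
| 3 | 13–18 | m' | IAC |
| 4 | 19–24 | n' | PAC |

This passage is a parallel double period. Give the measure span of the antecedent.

measures 1–12

In a double period the four phrases pair into a large antecedent (phrases 1–2, ending imperfect authentic cadence) and a large consequent (phrases 3–4, ending perfect authentic cadence). The antecedent spans mm. 1-12.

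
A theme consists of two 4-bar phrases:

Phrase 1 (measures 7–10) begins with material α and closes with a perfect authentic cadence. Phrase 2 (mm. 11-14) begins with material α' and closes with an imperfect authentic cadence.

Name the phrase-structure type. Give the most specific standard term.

The second phrase closes with an imperfect authentic cadence, which is not stronger than the first phrase's perfect authentic cadence; without a weak→strong cadential pair there is no antecedent–consequent relationship, so this is a phrase group rather than a period.

phrase group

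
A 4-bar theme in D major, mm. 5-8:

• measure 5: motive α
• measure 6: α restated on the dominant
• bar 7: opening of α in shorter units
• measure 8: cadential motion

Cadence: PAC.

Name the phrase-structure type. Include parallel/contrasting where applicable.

Basic idea (m. 5) + its repetition (m. 6) form the presentation; fragmentation and cadence (mm. 7-8) form the continuation — the 4-bar whole is a sentence.

sentence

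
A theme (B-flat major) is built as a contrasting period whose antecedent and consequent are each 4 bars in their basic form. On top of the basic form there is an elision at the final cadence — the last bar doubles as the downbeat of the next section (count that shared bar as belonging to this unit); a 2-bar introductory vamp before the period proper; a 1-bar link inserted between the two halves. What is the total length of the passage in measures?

Basic contrasting period: 4 + 4 = 8 bars.
8 (basic form) + 2 (introduction) + 1 (link) = 11.
The elision shares a bar with the next section but does not change this unit's count.

11 measures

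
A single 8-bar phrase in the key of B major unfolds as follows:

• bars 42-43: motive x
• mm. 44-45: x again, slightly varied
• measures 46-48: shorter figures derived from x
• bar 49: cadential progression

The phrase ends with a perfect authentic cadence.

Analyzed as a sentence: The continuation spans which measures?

measures 46–49

After the presentation (measures 42–45), the continuation covers the fragmentation through the cadence: measures 46–49.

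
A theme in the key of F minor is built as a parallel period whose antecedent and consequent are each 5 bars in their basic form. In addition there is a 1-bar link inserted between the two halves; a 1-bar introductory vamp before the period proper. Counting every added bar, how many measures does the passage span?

Basic parallel period: 5 + 5 = 10 bars.
10 (basic form) + 1 (link) + 1 (introduction) = 12.

12 measures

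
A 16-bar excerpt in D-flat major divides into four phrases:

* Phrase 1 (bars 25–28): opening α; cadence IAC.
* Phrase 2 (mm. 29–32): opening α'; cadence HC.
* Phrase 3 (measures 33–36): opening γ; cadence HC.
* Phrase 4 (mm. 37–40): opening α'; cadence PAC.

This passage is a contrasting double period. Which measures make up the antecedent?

measures 25–32

In a double period the four phrases pair into a large antecedent (phrases 1–2, ending half cadence) and a large consequent (phrases 3–4, ending perfect authentic cadence). The antecedent spans bars 25–32.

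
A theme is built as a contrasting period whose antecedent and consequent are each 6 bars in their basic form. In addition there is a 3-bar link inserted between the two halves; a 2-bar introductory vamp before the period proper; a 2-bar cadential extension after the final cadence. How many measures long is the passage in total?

Basic contrasting period: 6 + 6 = 12 bars.
12 (basic form) + 3 (link) + 2 (introduction) + 2 (cadential extension) = 19.

19 measures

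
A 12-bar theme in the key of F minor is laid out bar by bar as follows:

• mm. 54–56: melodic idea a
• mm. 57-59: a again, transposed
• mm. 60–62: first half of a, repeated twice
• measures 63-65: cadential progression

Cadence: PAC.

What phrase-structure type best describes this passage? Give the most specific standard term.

sentence

Basic idea (mm. 54-56) + its repetition (mm. 57-59) form the presentation; fragmentation and cadence (mm. 60-65) form the continuation — the 12-bar whole is a sentence.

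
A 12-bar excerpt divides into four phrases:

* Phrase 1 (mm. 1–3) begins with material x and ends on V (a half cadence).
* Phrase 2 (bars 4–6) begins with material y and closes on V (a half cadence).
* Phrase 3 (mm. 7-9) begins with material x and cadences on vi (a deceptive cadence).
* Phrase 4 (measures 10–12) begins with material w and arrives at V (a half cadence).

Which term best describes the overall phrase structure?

Phrase 4 ends with a half cadence, no stronger than phrase 2's half cadence, so the four phrases do not form a double period; nor do phrases 3–4 duplicate 1–2, so it is not a repeated period. With no phrase reaching a conclusive cadence, the passage is a phrase group.

phrase group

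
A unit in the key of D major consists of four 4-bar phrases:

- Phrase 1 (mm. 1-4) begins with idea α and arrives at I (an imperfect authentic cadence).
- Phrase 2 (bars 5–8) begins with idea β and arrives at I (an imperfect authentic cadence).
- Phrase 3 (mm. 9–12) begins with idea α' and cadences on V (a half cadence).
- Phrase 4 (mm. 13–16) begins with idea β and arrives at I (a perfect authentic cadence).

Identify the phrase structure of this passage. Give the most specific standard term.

Four phrases in two halves: the first half (measures 1-8) ends with an imperfect authentic cadence, the second (measures 9–16) with a perfect authentic cadence — a large antecedent–consequent pair, i.e. a double period.
Phrase 3 begins with the same material as phrase 1, making it parallel.

parallel double period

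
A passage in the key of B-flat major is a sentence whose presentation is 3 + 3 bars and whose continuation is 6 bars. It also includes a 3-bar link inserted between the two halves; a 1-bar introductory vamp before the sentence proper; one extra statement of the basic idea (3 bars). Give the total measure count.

19 measures

Basic sentence: 3 + 3 + 6 = 12 bars.
12 (basic form) + 3 (link) + 1 (introduction) + 3 (extra statement) = 19.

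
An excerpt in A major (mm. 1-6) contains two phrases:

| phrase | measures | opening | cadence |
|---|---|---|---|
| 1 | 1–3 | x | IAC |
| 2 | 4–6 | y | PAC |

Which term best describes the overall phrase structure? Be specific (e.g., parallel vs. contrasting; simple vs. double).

Phrase 1 ends with an imperfect authentic cadence (weaker) and phrase 2 with a perfect authentic cadence (stronger): antecedent + consequent = a period.
The two phrases open with different material (x / y), so the period is contrasting.

contrasting period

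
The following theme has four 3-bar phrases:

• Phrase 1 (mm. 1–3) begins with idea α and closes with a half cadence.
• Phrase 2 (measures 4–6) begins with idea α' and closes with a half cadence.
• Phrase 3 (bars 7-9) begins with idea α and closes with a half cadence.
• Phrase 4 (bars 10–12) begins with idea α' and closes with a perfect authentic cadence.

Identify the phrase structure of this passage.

Four phrases in two halves: the first half (bars 1–6) ends with a half cadence, the second (mm. 7–12) with a perfect authentic cadence — a large antecedent–consequent pair, i.e. a double period.
Phrase 3 begins with the same material as phrase 1, making it parallel.

parallel double period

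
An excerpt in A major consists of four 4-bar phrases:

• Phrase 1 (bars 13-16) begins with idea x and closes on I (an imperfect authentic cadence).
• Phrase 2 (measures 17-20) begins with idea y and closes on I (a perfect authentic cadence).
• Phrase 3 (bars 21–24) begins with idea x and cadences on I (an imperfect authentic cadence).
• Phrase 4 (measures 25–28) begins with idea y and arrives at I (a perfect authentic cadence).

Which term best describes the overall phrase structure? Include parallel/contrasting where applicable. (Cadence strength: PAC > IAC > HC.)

repeated period

The cadence pattern IAC–PAC–IAC–PAC is weak–strong twice, and phrases 3–4 restate phrases 1–2: a period heard twice, not a double period (which would end weakly at phrase 2).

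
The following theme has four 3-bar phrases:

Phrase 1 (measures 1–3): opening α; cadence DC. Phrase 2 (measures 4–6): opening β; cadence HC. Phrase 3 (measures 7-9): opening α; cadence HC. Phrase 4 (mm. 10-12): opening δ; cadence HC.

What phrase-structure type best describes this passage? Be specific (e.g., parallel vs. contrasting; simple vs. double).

Phrase 4 ends with a half cadence, no stronger than phrase 2's half cadence, so the four phrases do not form a double period; nor do phrases 3–4 duplicate 1–2, so it is not a repeated period. With no phrase reaching a conclusive cadence, the passage is a phrase group.

phrase group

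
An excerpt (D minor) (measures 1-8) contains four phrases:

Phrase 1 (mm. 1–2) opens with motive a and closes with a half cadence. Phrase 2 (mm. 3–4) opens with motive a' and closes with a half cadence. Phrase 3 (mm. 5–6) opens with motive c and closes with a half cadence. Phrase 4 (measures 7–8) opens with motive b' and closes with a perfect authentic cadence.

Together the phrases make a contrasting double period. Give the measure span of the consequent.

measures 5–8

In a double period the first pair of phrases (ending half cadence) is the large antecedent and the second pair (ending perfect authentic cadence) is the large consequent; the consequent is measures 5–8.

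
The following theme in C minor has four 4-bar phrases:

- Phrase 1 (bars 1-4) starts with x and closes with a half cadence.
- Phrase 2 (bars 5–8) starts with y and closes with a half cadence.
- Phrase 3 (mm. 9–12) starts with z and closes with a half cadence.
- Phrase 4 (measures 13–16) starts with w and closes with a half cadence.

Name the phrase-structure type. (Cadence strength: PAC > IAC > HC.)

phrase group

Phrase 4 ends with a half cadence, no stronger than phrase 2's half cadence, so the four phrases do not form a double period; nor do phrases 3–4 duplicate 1–2, so it is not a repeated period. With no phrase reaching a conclusive cadence, the passage is a phrase group.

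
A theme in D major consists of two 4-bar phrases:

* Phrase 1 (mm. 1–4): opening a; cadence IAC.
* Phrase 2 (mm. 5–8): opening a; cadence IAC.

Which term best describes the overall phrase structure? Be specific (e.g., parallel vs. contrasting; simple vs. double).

Both phrases have the same opening (a) and the same cadence (imperfect authentic cadence): the second is a restatement, not a consequent, so this is a repeated phrase rather than a period.

repeated phrase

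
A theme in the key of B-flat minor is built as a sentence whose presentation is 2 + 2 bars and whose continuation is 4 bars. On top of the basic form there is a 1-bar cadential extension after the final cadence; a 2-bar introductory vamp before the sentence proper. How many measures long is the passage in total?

11 measures

Basic sentence: 2 + 2 + 4 = 8 bars.
8 (basic form) + 1 (cadential extension) + 2 (introduction) = 11.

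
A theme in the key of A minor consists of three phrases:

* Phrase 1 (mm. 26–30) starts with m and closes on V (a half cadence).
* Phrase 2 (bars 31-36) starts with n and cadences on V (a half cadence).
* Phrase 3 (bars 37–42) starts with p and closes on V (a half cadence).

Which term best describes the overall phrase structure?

The final phrase closes with a half cadence, which is not stronger than the preceding half cadence; the 3 phrases lack an overall antecedent–consequent design and so form a phrase group.

phrase group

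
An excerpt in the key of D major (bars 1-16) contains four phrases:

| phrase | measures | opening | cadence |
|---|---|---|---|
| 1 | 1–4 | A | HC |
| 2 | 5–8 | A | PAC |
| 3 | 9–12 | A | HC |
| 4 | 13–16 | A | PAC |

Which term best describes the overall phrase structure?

The cadence pattern HC–PAC–HC–PAC is weak–strong twice, and phrases 3–4 restate phrases 1–2: a period heard twice, not a double period (which would end weakly at phrase 2).

repeated period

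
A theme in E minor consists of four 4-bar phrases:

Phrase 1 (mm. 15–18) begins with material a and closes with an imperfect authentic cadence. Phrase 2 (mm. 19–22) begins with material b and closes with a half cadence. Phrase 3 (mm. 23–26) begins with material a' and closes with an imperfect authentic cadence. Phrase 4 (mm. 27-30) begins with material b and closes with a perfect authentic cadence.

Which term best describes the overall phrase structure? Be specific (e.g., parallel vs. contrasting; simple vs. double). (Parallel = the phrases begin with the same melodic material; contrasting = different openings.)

parallel double period

Four phrases in two halves: the first half (mm. 15–22) ends with a half cadence, the second (measures 23–30) with a perfect authentic cadence — a large antecedent–consequent pair, i.e. a double period.
Phrase 3 begins with the same material as phrase 1, making it parallel.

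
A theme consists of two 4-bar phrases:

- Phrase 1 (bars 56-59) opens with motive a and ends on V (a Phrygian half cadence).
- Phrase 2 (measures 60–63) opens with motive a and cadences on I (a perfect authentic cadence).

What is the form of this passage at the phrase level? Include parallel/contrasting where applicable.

Phrase 1 ends with a Phrygian half cadence (weaker) and phrase 2 with a perfect authentic cadence (stronger): antecedent + consequent = a period.
The two phrases open with the same material (a / a), so the period is parallel.

parallel period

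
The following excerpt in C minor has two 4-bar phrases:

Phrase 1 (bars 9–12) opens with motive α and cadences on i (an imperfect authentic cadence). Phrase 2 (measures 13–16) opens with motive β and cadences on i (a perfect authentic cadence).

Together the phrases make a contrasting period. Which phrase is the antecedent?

The phrase ending with the weaker cadence (imperfect authentic cadence) is the antecedent; the one ending more conclusively (perfect authentic cadence) is the consequent. The antecedent is phrase 1.

phrase 1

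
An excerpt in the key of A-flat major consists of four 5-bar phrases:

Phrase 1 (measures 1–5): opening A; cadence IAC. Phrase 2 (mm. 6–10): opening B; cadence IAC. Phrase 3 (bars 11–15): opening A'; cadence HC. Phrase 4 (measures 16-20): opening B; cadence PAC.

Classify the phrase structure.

parallel double period

Four phrases in two halves: the first half (mm. 1–10) ends with an imperfect authentic cadence, the second (measures 11–20) with a perfect authentic cadence — a large antecedent–consequent pair, i.e. a double period.
Phrase 3 begins with the same material as phrase 1, making it parallel.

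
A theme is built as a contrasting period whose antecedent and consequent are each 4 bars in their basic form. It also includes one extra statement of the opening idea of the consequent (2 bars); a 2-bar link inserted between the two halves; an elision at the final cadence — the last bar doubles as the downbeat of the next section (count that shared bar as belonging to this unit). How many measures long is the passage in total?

Basic contrasting period: 4 + 4 = 8 bars.
8 (basic form) + 2 (extra statement) + 2 (link) = 12.
The elision shares a bar with the next section but does not change this unit's count.

12 measures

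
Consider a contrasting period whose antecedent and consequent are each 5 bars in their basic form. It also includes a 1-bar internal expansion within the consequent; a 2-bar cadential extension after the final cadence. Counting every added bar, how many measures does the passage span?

13 measures

Basic contrasting period: 5 + 5 = 10 bars.
10 (basic form) + 1 (internal expansion) + 2 (cadential extension) = 13.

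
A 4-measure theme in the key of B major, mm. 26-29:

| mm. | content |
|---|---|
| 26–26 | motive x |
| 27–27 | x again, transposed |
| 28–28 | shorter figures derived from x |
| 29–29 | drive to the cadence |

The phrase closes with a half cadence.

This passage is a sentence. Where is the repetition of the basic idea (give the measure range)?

measures 27–27

The presentation of a sentence is the basic idea (m. 26) plus its repetition (measure 27); the repetition of the basic idea is therefore m. 27.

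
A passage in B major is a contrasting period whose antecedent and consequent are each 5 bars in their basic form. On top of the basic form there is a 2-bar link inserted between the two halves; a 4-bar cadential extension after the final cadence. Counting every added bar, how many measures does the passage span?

16 measures

Basic contrasting period: 5 + 5 = 10 bars.
10 (basic form) + 2 (link) + 4 (cadential extension) = 16.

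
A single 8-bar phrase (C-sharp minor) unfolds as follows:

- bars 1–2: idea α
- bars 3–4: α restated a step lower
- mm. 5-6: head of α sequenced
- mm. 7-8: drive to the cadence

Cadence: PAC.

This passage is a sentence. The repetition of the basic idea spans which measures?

measures 3–4

The presentation of a sentence is the basic idea (mm. 1–2) plus its repetition (mm. 3–4); the repetition of the basic idea is therefore mm. 3-4.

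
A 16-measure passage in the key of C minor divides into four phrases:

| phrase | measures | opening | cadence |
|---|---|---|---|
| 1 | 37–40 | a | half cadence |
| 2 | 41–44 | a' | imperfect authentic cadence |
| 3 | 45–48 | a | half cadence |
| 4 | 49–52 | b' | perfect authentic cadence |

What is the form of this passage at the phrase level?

Four phrases in two halves: the first half (mm. 37-44) ends with an imperfect authentic cadence, the second (mm. 45–52) with a perfect authentic cadence — a large antecedent–consequent pair, i.e. a double period.
Phrase 3 begins with the same material as phrase 1, making it parallel.

parallel double period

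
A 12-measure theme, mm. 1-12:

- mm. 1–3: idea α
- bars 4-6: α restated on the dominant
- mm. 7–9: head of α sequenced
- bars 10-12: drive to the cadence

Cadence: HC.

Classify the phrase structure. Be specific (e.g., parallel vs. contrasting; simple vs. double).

Basic idea (mm. 1-3) + its repetition (mm. 4-6) form the presentation; fragmentation and cadence (mm. 7–12) form the continuation — the 12-bar whole is a sentence.

sentence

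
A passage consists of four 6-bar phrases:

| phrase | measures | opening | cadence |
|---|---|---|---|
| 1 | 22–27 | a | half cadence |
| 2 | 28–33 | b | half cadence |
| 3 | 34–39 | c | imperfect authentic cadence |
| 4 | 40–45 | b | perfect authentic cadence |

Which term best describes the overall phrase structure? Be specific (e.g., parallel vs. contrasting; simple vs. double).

contrasting double period

Four phrases in two halves: the first half (bars 22–33) ends with a half cadence, the second (bars 34-45) with a perfect authentic cadence — a large antecedent–consequent pair, i.e. a double period.
Phrase 3 begins with different material from phrase 1, making it contrasting.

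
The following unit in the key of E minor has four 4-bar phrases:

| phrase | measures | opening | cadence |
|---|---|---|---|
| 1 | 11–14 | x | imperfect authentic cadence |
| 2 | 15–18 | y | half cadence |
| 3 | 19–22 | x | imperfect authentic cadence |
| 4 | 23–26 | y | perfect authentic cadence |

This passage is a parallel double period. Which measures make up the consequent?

In a double period the four phrases pair into a large antecedent (phrases 1–2, ending half cadence) and a large consequent (phrases 3–4, ending perfect authentic cadence). The consequent spans mm. 19–26.

measures 19–26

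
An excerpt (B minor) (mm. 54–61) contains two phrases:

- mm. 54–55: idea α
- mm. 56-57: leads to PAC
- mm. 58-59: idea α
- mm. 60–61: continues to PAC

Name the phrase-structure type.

repeated phrase

Both phrases have the same opening (α) and the same cadence (perfect authentic cadence): the second is a restatement, not a consequent, so this is a repeated phrase rather than a period.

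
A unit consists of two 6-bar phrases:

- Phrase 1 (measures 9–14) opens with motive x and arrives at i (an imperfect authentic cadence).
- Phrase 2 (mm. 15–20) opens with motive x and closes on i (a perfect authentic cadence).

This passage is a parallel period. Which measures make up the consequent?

The antecedent is the phrase ending with the weaker cadence (imperfect authentic cadence, phrase 1) and the consequent the one ending more conclusively (perfect authentic cadence, phrase 2); the consequent is mm. 15-20.

measures 15–20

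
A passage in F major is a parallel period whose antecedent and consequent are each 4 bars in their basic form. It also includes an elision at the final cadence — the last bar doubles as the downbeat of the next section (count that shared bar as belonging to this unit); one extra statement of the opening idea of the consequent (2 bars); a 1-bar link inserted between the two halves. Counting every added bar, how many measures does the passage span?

Basic parallel period: 4 + 4 = 8 bars.
8 (basic form) + 2 (extra statement) + 1 (link) = 11.
The elision shares a bar with the next section but does not change this unit's count.

11 measures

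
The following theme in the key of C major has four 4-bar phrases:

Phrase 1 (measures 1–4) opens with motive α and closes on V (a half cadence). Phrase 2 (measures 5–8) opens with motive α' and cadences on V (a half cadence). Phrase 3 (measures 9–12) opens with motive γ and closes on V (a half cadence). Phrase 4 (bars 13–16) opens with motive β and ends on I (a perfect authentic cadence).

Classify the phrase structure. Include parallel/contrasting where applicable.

contrasting double period

Four phrases in two halves: the first half (mm. 1-8) ends with a half cadence, the second (mm. 9–16) with a perfect authentic cadence — a large antecedent–consequent pair, i.e. a double period.
Phrase 3 begins with different material from phrase 1, making it contrasting.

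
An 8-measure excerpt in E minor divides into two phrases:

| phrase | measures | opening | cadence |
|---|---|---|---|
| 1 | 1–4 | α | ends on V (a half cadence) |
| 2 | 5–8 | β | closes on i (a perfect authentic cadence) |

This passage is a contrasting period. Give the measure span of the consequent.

The antecedent is the phrase ending with the weaker cadence (half cadence, phrase 1) and the consequent the one ending more conclusively (perfect authentic cadence, phrase 2); the consequent is mm. 5–8.

measures 5–8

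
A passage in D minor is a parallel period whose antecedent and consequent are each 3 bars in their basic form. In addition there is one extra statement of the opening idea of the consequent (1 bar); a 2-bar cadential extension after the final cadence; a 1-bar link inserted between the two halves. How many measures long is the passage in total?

Basic parallel period: 3 + 3 = 6 bars.
6 (basic form) + 1 (extra statement) + 2 (cadential extension) + 1 (link) = 10.

10 measures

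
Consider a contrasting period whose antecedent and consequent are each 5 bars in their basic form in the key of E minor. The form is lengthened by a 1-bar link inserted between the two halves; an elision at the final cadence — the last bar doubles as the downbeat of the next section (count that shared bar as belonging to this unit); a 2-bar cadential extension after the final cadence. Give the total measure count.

13 measures

Basic contrasting period: 5 + 5 = 10 bars.
10 (basic form) + 1 (link) + 2 (cadential extension) = 13.
The elision shares a bar with the next section but does not change this unit's count.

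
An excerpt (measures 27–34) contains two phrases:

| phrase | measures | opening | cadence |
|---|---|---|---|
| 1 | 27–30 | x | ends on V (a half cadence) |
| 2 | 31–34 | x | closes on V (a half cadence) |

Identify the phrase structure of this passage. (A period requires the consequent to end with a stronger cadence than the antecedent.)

repeated phrase

Both phrases have the same opening (x) and the same cadence (half cadence): the second is a restatement, not a consequent, so this is a repeated phrase rather than a period.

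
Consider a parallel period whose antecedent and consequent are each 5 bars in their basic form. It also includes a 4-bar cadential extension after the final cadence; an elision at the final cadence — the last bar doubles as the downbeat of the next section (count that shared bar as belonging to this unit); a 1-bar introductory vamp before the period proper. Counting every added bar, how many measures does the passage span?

Basic parallel period: 5 + 5 = 10 bars.
10 (basic form) + 4 (cadential extension) + 1 (introduction) = 15.
The elision shares a bar with the next section but does not change this unit's count.

15 measures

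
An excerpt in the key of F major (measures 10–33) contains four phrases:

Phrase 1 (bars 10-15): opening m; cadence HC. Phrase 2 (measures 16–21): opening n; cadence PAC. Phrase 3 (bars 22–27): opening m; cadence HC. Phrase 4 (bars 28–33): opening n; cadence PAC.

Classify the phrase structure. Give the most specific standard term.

The cadence pattern HC–PAC–HC–PAC is weak–strong twice, and phrases 3–4 restate phrases 1–2: a period heard twice, not a double period (which would end weakly at phrase 2).

repeated period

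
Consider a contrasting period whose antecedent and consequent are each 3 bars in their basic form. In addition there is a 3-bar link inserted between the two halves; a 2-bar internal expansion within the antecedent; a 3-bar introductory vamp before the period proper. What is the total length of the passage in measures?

14 measures

Basic contrasting period: 3 + 3 = 6 bars.
6 (basic form) + 3 (link) + 2 (internal expansion) + 3 (introduction) = 14.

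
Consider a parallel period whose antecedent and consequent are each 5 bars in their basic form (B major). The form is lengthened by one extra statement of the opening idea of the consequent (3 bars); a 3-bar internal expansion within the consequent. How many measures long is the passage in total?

Basic parallel period: 5 + 5 = 10 bars.
10 (basic form) + 3 (extra statement) + 3 (internal expansion) = 16.

16 measures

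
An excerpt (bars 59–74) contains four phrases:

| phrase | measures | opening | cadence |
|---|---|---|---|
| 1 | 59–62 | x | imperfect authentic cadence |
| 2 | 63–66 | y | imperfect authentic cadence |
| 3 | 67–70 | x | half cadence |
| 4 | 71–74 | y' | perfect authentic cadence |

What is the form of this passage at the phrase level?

Four phrases in two halves: the first half (mm. 59–66) ends with an imperfect authentic cadence, the second (mm. 67-74) with a perfect authentic cadence — a large antecedent–consequent pair, i.e. a double period.
Phrase 3 begins with the same material as phrase 1, making it parallel.

parallel double period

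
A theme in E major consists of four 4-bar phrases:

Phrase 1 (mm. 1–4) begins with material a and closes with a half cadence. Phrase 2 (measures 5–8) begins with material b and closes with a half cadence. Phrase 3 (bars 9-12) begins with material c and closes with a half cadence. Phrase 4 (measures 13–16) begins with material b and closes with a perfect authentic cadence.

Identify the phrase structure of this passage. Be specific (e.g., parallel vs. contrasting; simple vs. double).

contrasting double period

Four phrases in two halves: the first half (mm. 1–8) ends with a half cadence, the second (mm. 9–16) with a perfect authentic cadence — a large antecedent–consequent pair, i.e. a double period.
Phrase 3 begins with different material from phrase 1, making it contrasting.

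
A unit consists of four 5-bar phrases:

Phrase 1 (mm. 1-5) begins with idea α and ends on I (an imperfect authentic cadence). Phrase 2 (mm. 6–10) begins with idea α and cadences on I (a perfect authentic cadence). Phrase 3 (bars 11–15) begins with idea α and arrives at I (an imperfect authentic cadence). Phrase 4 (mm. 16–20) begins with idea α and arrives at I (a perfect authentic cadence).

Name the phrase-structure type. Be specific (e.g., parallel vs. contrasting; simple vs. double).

The cadence pattern IAC–PAC–IAC–PAC is weak–strong twice, and phrases 3–4 restate phrases 1–2: a period heard twice, not a double period (which would end weakly at phrase 2).

repeated period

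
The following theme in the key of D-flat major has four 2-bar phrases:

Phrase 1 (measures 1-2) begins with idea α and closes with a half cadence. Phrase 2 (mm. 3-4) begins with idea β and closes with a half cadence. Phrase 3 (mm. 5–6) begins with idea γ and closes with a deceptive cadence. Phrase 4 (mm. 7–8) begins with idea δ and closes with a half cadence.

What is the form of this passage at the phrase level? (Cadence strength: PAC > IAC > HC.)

phrase group

Phrase 4 ends with a half cadence, no stronger than phrase 2's half cadence, so the four phrases do not form a double period; nor do phrases 3–4 duplicate 1–2, so it is not a repeated period. With no phrase reaching a conclusive cadence, the passage is a phrase group.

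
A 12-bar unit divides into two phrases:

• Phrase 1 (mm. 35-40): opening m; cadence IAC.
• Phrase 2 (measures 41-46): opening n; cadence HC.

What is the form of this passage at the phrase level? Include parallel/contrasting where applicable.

phrase group

The second phrase closes with a half cadence, which is not stronger than the first phrase's imperfect authentic cadence; without a weak→strong cadential pair there is no antecedent–consequent relationship, so this is a phrase group rather than a period.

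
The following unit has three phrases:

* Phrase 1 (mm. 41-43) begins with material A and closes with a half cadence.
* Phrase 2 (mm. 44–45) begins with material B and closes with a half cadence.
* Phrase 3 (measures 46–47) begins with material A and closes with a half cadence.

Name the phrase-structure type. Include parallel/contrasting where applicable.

phrase group

The final phrase closes with a half cadence, which is not stronger than the preceding half cadence; the 3 phrases lack an overall antecedent–consequent design and so form a phrase group.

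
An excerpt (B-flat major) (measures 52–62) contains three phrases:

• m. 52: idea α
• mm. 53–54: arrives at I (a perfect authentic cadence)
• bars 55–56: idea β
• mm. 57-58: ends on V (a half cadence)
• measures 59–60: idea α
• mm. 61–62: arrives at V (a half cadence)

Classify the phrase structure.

The final phrase closes with a half cadence, which is not stronger than the preceding half cadence; the 3 phrases lack an overall antecedent–consequent design and so form a phrase group.

phrase group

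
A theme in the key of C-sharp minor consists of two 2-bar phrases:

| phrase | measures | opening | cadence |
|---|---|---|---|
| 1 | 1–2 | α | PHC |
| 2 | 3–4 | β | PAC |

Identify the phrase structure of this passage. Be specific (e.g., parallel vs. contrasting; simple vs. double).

contrasting period

Phrase 1 ends with a Phrygian half cadence (weaker) and phrase 2 with a perfect authentic cadence (stronger): antecedent + consequent = a period.
The two phrases open with different material (α / β), so the period is contrasting.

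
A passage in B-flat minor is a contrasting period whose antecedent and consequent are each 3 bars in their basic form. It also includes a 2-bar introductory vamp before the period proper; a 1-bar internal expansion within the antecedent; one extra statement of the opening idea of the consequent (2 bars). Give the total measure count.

Basic contrasting period: 3 + 3 = 6 bars.
6 (basic form) + 2 (introduction) + 1 (internal expansion) + 2 (extra statement) = 11.

11 measures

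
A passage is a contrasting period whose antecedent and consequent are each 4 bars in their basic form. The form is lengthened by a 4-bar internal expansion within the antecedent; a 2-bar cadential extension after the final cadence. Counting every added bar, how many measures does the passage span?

Basic contrasting period: 4 + 4 = 8 bars.
8 (basic form) + 4 (internal expansion) + 2 (cadential extension) = 14.

14 measures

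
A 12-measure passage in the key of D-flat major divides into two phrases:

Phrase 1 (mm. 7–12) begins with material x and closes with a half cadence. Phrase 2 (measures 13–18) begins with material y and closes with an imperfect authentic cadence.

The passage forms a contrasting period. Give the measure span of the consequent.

measures 13–18

The antecedent is the phrase ending with the weaker cadence (half cadence, phrase 1) and the consequent the one ending more conclusively (imperfect authentic cadence, phrase 2); the consequent is mm. 13–18.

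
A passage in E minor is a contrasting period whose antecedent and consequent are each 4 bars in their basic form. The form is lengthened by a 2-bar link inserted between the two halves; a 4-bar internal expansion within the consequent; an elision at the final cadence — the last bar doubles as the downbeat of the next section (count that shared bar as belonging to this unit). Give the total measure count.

Basic contrasting period: 4 + 4 = 8 bars.
8 (basic form) + 2 (link) + 4 (internal expansion) = 14.
The elision shares a bar with the next section but does not change this unit's count.

14 measures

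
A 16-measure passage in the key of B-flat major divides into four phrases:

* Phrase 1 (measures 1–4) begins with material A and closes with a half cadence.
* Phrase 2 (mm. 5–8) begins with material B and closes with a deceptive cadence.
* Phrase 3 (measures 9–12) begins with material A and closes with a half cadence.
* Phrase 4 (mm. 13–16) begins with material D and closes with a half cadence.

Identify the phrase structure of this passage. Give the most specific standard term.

Phrase 4 ends with a half cadence, no stronger than phrase 2's deceptive cadence, so the four phrases do not form a double period; nor do phrases 3–4 duplicate 1–2, so it is not a repeated period. With no phrase reaching a conclusive cadence, the passage is a phrase group.

phrase group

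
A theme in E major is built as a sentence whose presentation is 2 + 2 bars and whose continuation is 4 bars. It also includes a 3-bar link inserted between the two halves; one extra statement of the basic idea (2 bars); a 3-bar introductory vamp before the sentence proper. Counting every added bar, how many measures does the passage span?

Basic sentence: 2 + 2 + 4 = 8 bars.
8 (basic form) + 3 (link) + 2 (extra statement) + 3 (introduction) = 16.

16 measures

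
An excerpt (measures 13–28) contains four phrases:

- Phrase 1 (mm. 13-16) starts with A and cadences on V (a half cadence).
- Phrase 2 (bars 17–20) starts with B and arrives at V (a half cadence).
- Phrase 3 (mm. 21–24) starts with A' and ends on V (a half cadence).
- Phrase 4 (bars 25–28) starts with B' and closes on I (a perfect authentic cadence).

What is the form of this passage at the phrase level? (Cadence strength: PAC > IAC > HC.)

parallel double period

Four phrases in two halves: the first half (measures 13-20) ends with a half cadence, the second (mm. 21–28) with a perfect authentic cadence — a large antecedent–consequent pair, i.e. a double period.
Phrase 3 begins with the same material as phrase 1, making it parallel.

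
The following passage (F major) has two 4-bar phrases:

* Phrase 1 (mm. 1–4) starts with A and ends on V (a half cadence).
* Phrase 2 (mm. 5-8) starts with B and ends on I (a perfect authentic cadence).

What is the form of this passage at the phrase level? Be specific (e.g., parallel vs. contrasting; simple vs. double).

contrasting period

Phrase 1 ends with a half cadence (weaker) and phrase 2 with a perfect authentic cadence (stronger): antecedent + consequent = a period.
The two phrases open with different material (A / B), so the period is contrasting.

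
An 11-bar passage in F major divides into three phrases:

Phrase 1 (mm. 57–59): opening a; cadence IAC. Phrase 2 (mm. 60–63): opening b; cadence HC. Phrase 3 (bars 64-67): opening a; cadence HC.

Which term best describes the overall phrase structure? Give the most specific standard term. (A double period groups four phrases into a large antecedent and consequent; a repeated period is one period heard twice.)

phrase group

The final phrase closes with a half cadence, which is not stronger than the preceding half cadence; the 3 phrases lack an overall antecedent–consequent design and so form a phrase group.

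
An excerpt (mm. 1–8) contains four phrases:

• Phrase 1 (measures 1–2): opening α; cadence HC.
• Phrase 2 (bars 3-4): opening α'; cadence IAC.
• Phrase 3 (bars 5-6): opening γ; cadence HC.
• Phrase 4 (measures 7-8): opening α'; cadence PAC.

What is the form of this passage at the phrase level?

Four phrases in two halves: the first half (measures 1–4) ends with an imperfect authentic cadence, the second (mm. 5-8) with a perfect authentic cadence — a large antecedent–consequent pair, i.e. a double period.
Phrase 3 begins with different material from phrase 1, making it contrasting.

contrasting double period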